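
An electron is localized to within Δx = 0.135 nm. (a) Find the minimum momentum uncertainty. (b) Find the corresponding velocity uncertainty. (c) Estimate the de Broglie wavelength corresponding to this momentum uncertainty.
(a) Δp_min = 3.906 × 10^-25 kg·m/s
(b) Δv_min = 428.769 km/s
(c) λ_dB = 1.696 nm

Step-by-step:

(a) From the uncertainty principle:
Δp_min = ℏ/(2Δx) = (1.055e-34 J·s)/(2 × 1.350e-10 m) = 3.906e-25 kg·m/s

(b) The velocity uncertainty:
Δv = Δp/m = (3.906e-25 kg·m/s)/(9.109e-31 kg) = 4.288e+05 m/s = 428.769 km/s

(c) The de Broglie wavelength for this momentum:
λ = h/p = (6.626e-34 J·s)/(3.906e-25 kg·m/s) = 1.696e-09 m = 1.696 nm

Note: The de Broglie wavelength is comparable to the localization size, as expected from wave-particle duality.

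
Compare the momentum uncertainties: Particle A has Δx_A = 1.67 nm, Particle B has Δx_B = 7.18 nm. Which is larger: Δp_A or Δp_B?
Particle A has the larger minimum momentum uncertainty, by a factor of 4.30.

For each particle, the minimum momentum uncertainty is Δp_min = ℏ/(2Δx):

Particle A: Δp_A = ℏ/(2×1.670e-09 m) = 3.157e-26 kg·m/s
Particle B: Δp_B = ℏ/(2×7.180e-09 m) = 7.344e-27 kg·m/s

Ratio: Δp_A/Δp_B = 4.30

Since Δp_min ∝ 1/Δx, the particle with smaller position uncertainty (A) has larger momentum uncertainty.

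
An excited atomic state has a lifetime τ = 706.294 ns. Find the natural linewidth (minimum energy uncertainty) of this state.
465.962 peV

Using the energy-time uncertainty principle:
ΔEΔt ≥ ℏ/2

The lifetime τ represents the time uncertainty Δt.
The natural linewidth (minimum energy uncertainty) is:

ΔE = ℏ/(2τ)
ΔE = (1.055e-34 J·s) / (2 × 7.063e-07 s)
ΔE = 7.466e-29 J = 465.962 peV

This natural linewidth limits the precision of spectroscopic measurements.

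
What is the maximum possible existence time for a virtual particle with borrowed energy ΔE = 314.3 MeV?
1.047 ys

Using the energy-time uncertainty principle:
ΔEΔt ≥ ℏ/2

For a virtual particle borrowing energy ΔE, the maximum lifetime is:
Δt_max = ℏ/(2ΔE)

Converting energy:
ΔE = 314.3 MeV = 5.036e-11 J

Δt_max = (1.055e-34 J·s) / (2 × 5.036e-11 J)
Δt_max = 1.047e-24 s = 1.047 ys

Virtual particles with higher borrowed energy exist for shorter times.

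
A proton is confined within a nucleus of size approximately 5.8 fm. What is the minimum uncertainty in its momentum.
9.091 × 10^-21 kg·m/s

Using the Heisenberg uncertainty principle:
ΔxΔp ≥ ℏ/2

With Δx ≈ L = 5.800e-15 m (the confinement size):
Δp_min = ℏ/(2Δx)
Δp_min = (1.055e-34 J·s) / (2 × 5.800e-15 m)
Δp_min = 9.091e-21 kg·m/s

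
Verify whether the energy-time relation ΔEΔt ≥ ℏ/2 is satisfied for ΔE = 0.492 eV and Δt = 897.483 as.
Yes, it satisfies the uncertainty relation.

Calculate the product ΔEΔt:
ΔE = 0.492 eV = 7.883e-20 J
ΔEΔt = (7.883e-20 J) × (8.975e-16 s)
ΔEΔt = 7.075e-35 J·s

Compare to the minimum allowed value ℏ/2:
ℏ/2 = 5.273e-35 J·s

Since ΔEΔt = 7.075e-35 J·s ≥ 5.273e-35 J·s = ℏ/2,
this satisfies the uncertainty relation.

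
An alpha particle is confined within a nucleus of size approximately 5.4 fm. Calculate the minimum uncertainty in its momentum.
9.765 × 10^-21 kg·m/s

Using the Heisenberg uncertainty principle:
ΔxΔp ≥ ℏ/2

With Δx ≈ L = 5.400e-15 m (the confinement size):
Δp_min = ℏ/(2Δx)
Δp_min = (1.055e-34 J·s) / (2 × 5.400e-15 m)
Δp_min = 9.765e-21 kg·m/s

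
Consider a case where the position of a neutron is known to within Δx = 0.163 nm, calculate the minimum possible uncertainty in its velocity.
193.136 m/s

Using the Heisenberg uncertainty principle and Δp = mΔv:
ΔxΔp ≥ ℏ/2
Δx(mΔv) ≥ ℏ/2

The minimum uncertainty in velocity is:
Δv_min = ℏ/(2mΔx)
Δv_min = (1.055e-34 J·s) / (2 × 1.675e-27 kg × 1.630e-10 m)
Δv_min = 1.931e+02 m/s = 193.136 m/s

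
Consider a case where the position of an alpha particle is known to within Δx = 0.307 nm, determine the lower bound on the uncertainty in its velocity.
25.848 m/s

Using the Heisenberg uncertainty principle and Δp = mΔv:
ΔxΔp ≥ ℏ/2
Δx(mΔv) ≥ ℏ/2

The minimum uncertainty in velocity is:
Δv_min = ℏ/(2mΔx)
Δv_min = (1.055e-34 J·s) / (2 × 6.645e-27 kg × 3.070e-10 m)
Δv_min = 2.585e+01 m/s = 25.848 m/s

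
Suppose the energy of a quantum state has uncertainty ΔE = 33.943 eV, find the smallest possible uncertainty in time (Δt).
9.696 as

Using the energy-time uncertainty principle:
ΔEΔt ≥ ℏ/2

The minimum uncertainty in time is:
Δt_min = ℏ/(2ΔE)
Δt_min = (1.055e-34 J·s) / (2 × 5.438e-18 J)
Δt_min = 9.696e-18 s = 9.696 as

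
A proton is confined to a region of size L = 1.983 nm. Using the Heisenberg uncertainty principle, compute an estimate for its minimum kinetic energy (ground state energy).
1.319 μeV

Using the uncertainty principle to estimate ground state energy:

1. The position uncertainty is approximately the confinement size:
   Δx ≈ L = 1.983e-09 m

2. From ΔxΔp ≥ ℏ/2, the minimum momentum uncertainty is:
   Δp ≈ ℏ/(2L) = 2.659e-26 kg·m/s

3. The kinetic energy is approximately:
   KE ≈ (Δp)²/(2m) = (2.659e-26)²/(2 × 1.673e-27 kg)
   KE ≈ 2.114e-25 J = 1.319 μeV

This is an order-of-magnitude estimate of the ground state energy.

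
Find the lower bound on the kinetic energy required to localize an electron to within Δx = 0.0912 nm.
1.145 eV

Localizing a particle requires giving it sufficient momentum uncertainty:

1. From uncertainty principle: Δp ≥ ℏ/(2Δx)
   Δp_min = (1.055e-34 J·s) / (2 × 9.120e-11 m)
   Δp_min = 5.782e-25 kg·m/s

2. This momentum uncertainty corresponds to kinetic energy:
   KE ≈ (Δp)²/(2m) = (5.782e-25)²/(2 × 9.109e-31 kg)
   KE = 1.835e-19 J = 1.145 eV

Tighter localization requires more energy.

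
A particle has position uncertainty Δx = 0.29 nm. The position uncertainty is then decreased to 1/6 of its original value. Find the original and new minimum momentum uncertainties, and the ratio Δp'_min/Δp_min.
Original Δp_min = 1.818 × 10^-25 kg·m/s; new Δp'_min = 1.091 × 10^-24 kg·m/s; ratio Δp'_min/Δp_min = 6.

From the uncertainty principle ΔxΔp ≥ ℏ/2, the minimum momentum uncertainty is Δp_min = ℏ/(2Δx).

Original (Δx = 0.29 nm = 2.900e-10 m):
Δp_min = (1.055e-34 J·s)/(2 × 2.900e-10 m) = 1.818e-25 kg·m/s

When Δx → (1/6)Δx:
Δp'_min = ℏ/(2 × (1/6)Δx) = 6 × ℏ/(2Δx) = 6 × Δp_min
Δp'_min = 6 × 1.818e-25 kg·m/s = 1.091e-24 kg·m/s

Since Δp_min ∝ 1/Δx, when Δx is decreased to 1/6 of its original value, Δp_min increases to 6 times its original value.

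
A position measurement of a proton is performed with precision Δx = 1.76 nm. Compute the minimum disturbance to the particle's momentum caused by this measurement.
2.996 × 10^-26 kg·m/s

The uncertainty principle implies that measuring position disturbs momentum:
ΔxΔp ≥ ℏ/2

When we measure position with precision Δx, we necessarily introduce a momentum uncertainty:
Δp ≥ ℏ/(2Δx)
Δp_min = (1.055e-34 J·s) / (2 × 1.760e-09 m)
Δp_min = 2.996e-26 kg·m/s

The more precisely we measure position, the greater the momentum disturbance.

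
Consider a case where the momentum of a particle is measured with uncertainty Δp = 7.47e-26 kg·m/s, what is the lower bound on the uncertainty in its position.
705.871 pm

Using the Heisenberg uncertainty principle:
ΔxΔp ≥ ℏ/2

The minimum uncertainty in position is:
Δx_min = ℏ/(2Δp)
Δx_min = (1.055e-34 J·s) / (2 × 7.470e-26 kg·m/s)
Δx_min = 7.059e-10 m = 705.871 pm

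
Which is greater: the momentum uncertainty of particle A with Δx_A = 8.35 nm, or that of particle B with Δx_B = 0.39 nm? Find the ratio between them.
Particle B has the larger minimum momentum uncertainty, by a factor of 21.41.

For each particle, the minimum momentum uncertainty is Δp_min = ℏ/(2Δx):

Particle A: Δp_A = ℏ/(2×8.350e-09 m) = 6.315e-27 kg·m/s
Particle B: Δp_B = ℏ/(2×3.900e-10 m) = 1.352e-25 kg·m/s

Ratio: Δp_B/Δp_A = 21.41

Since Δp_min ∝ 1/Δx, the particle with smaller position uncertainty (B) has larger momentum uncertainty.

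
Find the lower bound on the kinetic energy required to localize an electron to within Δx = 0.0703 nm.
1.927 eV

Localizing a particle requires giving it sufficient momentum uncertainty:

1. From uncertainty principle: Δp ≥ ℏ/(2Δx)
   Δp_min = (1.055e-34 J·s) / (2 × 7.030e-11 m)
   Δp_min = 7.501e-25 kg·m/s

2. This momentum uncertainty corresponds to kinetic energy:
   KE ≈ (Δp)²/(2m) = (7.501e-25)²/(2 × 9.109e-31 kg)
   KE = 3.088e-19 J = 1.927 eV

Tighter localization requires more energy.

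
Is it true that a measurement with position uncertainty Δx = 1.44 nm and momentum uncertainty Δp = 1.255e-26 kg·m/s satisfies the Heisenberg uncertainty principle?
No, it violates the uncertainty principle (impossible measurement).

Calculate the product ΔxΔp:
ΔxΔp = (1.440e-09 m) × (1.255e-26 kg·m/s)
ΔxΔp = 1.807e-35 J·s

Compare to the minimum allowed value ℏ/2:
ℏ/2 = 5.273e-35 J·s

Since ΔxΔp = 1.807e-35 J·s < 5.273e-35 J·s = ℏ/2,
the measurement violates the uncertainty principle.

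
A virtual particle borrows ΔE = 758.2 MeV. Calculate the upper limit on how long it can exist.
4.341 × 10^-25 s

Using the energy-time uncertainty principle:
ΔEΔt ≥ ℏ/2

For a virtual particle borrowing energy ΔE, the maximum lifetime is:
Δt_max = ℏ/(2ΔE)

Converting energy:
ΔE = 758.2 MeV = 1.215e-10 J

Δt_max = (1.055e-34 J·s) / (2 × 1.215e-10 J)
Δt_max = 4.341e-25 s = 4.341 × 10^-25 s

Virtual particles with higher borrowed energy exist for shorter times.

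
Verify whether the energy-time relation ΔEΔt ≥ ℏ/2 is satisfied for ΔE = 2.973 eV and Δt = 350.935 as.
Yes, it satisfies the uncertainty relation.

Calculate the product ΔEΔt:
ΔE = 2.973 eV = 4.763e-19 J
ΔEΔt = (4.763e-19 J) × (3.509e-16 s)
ΔEΔt = 1.672e-34 J·s

Compare to the minimum allowed value ℏ/2:
ℏ/2 = 5.273e-35 J·s

Since ΔEΔt = 1.672e-34 J·s ≥ 5.273e-35 J·s = ℏ/2,
this satisfies the uncertainty relation.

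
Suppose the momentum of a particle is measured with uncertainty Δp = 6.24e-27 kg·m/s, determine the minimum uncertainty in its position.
8.450 nm

Using the Heisenberg uncertainty principle:
ΔxΔp ≥ ℏ/2

The minimum uncertainty in position is:
Δx_min = ℏ/(2Δp)
Δx_min = (1.055e-34 J·s) / (2 × 6.240e-27 kg·m/s)
Δx_min = 8.450e-09 m = 8.450 nm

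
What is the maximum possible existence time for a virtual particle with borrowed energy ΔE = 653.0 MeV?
5.040 × 10^-25 s

Using the energy-time uncertainty principle:
ΔEΔt ≥ ℏ/2

For a virtual particle borrowing energy ΔE, the maximum lifetime is:
Δt_max = ℏ/(2ΔE)

Converting energy:
ΔE = 653.0 MeV = 1.046e-10 J

Δt_max = (1.055e-34 J·s) / (2 × 1.046e-10 J)
Δt_max = 5.040e-25 s = 5.040 × 10^-25 s

Virtual particles with higher borrowed energy exist for shorter times.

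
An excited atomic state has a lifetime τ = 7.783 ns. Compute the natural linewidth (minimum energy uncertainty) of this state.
42.285 neV

Using the energy-time uncertainty principle:
ΔEΔt ≥ ℏ/2

The lifetime τ represents the time uncertainty Δt.
The natural linewidth (minimum energy uncertainty) is:

ΔE = ℏ/(2τ)
ΔE = (1.055e-34 J·s) / (2 × 7.783e-09 s)
ΔE = 6.775e-27 J = 42.285 neV

This natural linewidth limits the precision of spectroscopic measurements.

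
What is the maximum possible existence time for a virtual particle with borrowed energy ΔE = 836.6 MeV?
3.934 × 10^-25 s

Using the energy-time uncertainty principle:
ΔEΔt ≥ ℏ/2

For a virtual particle borrowing energy ΔE, the maximum lifetime is:
Δt_max = ℏ/(2ΔE)

Converting energy:
ΔE = 836.6 MeV = 1.340e-10 J

Δt_max = (1.055e-34 J·s) / (2 × 1.340e-10 J)
Δt_max = 3.934e-25 s = 3.934 × 10^-25 s

Virtual particles with higher borrowed energy exist for shorter times.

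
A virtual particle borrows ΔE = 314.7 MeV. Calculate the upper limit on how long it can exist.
1.046 ys

Using the energy-time uncertainty principle:
ΔEΔt ≥ ℏ/2

For a virtual particle borrowing energy ΔE, the maximum lifetime is:
Δt_max = ℏ/(2ΔE)

Converting energy:
ΔE = 314.7 MeV = 5.042e-11 J

Δt_max = (1.055e-34 J·s) / (2 × 5.042e-11 J)
Δt_max = 1.046e-24 s = 1.046 ys

Virtual particles with higher borrowed energy exist for shorter times.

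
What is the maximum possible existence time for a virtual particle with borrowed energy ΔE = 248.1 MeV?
1.327 ys

Using the energy-time uncertainty principle:
ΔEΔt ≥ ℏ/2

For a virtual particle borrowing energy ΔE, the maximum lifetime is:
Δt_max = ℏ/(2ΔE)

Converting energy:
ΔE = 248.1 MeV = 3.975e-11 J

Δt_max = (1.055e-34 J·s) / (2 × 3.975e-11 J)
Δt_max = 1.327e-24 s = 1.327 ys

Virtual particles with higher borrowed energy exist for shorter times.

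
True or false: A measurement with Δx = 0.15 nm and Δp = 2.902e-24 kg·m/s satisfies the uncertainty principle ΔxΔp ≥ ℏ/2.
Yes, it satisfies the uncertainty principle.

Calculate the product ΔxΔp:
ΔxΔp = (1.500e-10 m) × (2.902e-24 kg·m/s)
ΔxΔp = 4.353e-34 J·s

Compare to the minimum allowed value ℏ/2:
ℏ/2 = 5.273e-35 J·s

Since ΔxΔp = 4.353e-34 J·s ≥ 5.273e-35 J·s = ℏ/2,
the measurement satisfies the uncertainty principle.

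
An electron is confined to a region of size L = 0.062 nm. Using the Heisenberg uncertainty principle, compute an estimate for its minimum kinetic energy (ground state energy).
2.478 eV

Using the uncertainty principle to estimate ground state energy:

1. The position uncertainty is approximately the confinement size:
   Δx ≈ L = 6.200e-11 m

2. From ΔxΔp ≥ ℏ/2, the minimum momentum uncertainty is:
   Δp ≈ ℏ/(2L) = 8.505e-25 kg·m/s

3. The kinetic energy is approximately:
   KE ≈ (Δp)²/(2m) = (8.505e-25)²/(2 × 9.109e-31 kg)
   KE ≈ 3.970e-19 J = 2.478 eV

This is an order-of-magnitude estimate of the ground state energy.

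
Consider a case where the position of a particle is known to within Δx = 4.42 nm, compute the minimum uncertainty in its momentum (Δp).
1.193 × 10^-26 kg·m/s

Using the Heisenberg uncertainty principle:
ΔxΔp ≥ ℏ/2

The minimum uncertainty in momentum is:
Δp_min = ℏ/(2Δx)
Δp_min = (1.055e-34 J·s) / (2 × 4.420e-09 m)
Δp_min = 1.193e-26 kg·m/s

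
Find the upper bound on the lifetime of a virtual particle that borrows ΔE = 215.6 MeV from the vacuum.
1.526 ys

Using the energy-time uncertainty principle:
ΔEΔt ≥ ℏ/2

For a virtual particle borrowing energy ΔE, the maximum lifetime is:
Δt_max = ℏ/(2ΔE)

Converting energy:
ΔE = 215.6 MeV = 3.454e-11 J

Δt_max = (1.055e-34 J·s) / (2 × 3.454e-11 J)
Δt_max = 1.526e-24 s = 1.526 ys

Virtual particles with higher borrowed energy exist for shorter times.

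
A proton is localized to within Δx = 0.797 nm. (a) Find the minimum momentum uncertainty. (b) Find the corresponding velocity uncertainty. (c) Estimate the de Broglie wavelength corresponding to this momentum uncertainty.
(a) Δp_min = 6.616 × 10^-26 kg·m/s
(b) Δv_min = 39.554 m/s
(c) λ_dB = 10.015 nm

Step-by-step:

(a) From the uncertainty principle:
Δp_min = ℏ/(2Δx) = (1.055e-34 J·s)/(2 × 7.970e-10 m) = 6.616e-26 kg·m/s

(b) The velocity uncertainty:
Δv = Δp/m = (6.616e-26 kg·m/s)/(1.673e-27 kg) = 3.955e+01 m/s = 39.554 m/s

(c) The de Broglie wavelength for this momentum:
λ = h/p = (6.626e-34 J·s)/(6.616e-26 kg·m/s) = 1.002e-08 m = 10.015 nm

Note: The de Broglie wavelength is comparable to the localization size, as expected from wave-particle duality.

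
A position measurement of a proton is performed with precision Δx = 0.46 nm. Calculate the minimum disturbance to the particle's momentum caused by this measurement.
1.146 × 10^-25 kg·m/s

The uncertainty principle implies that measuring position disturbs momentum:
ΔxΔp ≥ ℏ/2

When we measure position with precision Δx, we necessarily introduce a momentum uncertainty:
Δp ≥ ℏ/(2Δx)
Δp_min = (1.055e-34 J·s) / (2 × 4.600e-10 m)
Δp_min = 1.146e-25 kg·m/s

The more precisely we measure position, the greater the momentum disturbance.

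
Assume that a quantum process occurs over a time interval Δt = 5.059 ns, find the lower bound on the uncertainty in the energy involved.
65.054 neV

Using the energy-time uncertainty principle:
ΔEΔt ≥ ℏ/2

The minimum uncertainty in energy is:
ΔE_min = ℏ/(2Δt)
ΔE_min = (1.055e-34 J·s) / (2 × 5.059e-09 s)
ΔE_min = 1.042e-26 J = 65.054 neV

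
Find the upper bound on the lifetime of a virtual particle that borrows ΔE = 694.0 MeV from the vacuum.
4.742 × 10^-25 s

Using the energy-time uncertainty principle:
ΔEΔt ≥ ℏ/2

For a virtual particle borrowing energy ΔE, the maximum lifetime is:
Δt_max = ℏ/(2ΔE)

Converting energy:
ΔE = 694.0 MeV = 1.112e-10 J

Δt_max = (1.055e-34 J·s) / (2 × 1.112e-10 J)
Δt_max = 4.742e-25 s = 4.742 × 10^-25 s

Virtual particles with higher borrowed energy exist for shorter times.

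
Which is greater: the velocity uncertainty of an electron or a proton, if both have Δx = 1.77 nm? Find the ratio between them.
The electron has the larger minimum velocity uncertainty, by a ratio of 1836.2.

For both particles, Δp_min = ℏ/(2Δx) = 2.979e-26 kg·m/s (same for both).

The velocity uncertainty is Δv = Δp/m:
- electron: Δv = 2.979e-26 / 9.109e-31 = 3.270e+04 m/s = 32.703 km/s
- proton: Δv = 2.979e-26 / 1.673e-27 = 1.781e+01 m/s = 17.810 m/s

Ratio: 3.270e+04 / 1.781e+01 = 1836.2

The lighter particle has larger velocity uncertainty because Δv ∝ 1/m.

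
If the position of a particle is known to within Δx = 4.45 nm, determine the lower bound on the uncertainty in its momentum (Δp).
1.185 × 10^-26 kg·m/s

Using the Heisenberg uncertainty principle:
ΔxΔp ≥ ℏ/2

The minimum uncertainty in momentum is:
Δp_min = ℏ/(2Δx)
Δp_min = (1.055e-34 J·s) / (2 × 4.450e-09 m)
Δp_min = 1.185e-26 kg·m/s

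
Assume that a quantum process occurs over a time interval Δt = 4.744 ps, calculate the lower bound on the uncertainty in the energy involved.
69.373 μeV

Using the energy-time uncertainty principle:
ΔEΔt ≥ ℏ/2

The minimum uncertainty in energy is:
ΔE_min = ℏ/(2Δt)
ΔE_min = (1.055e-34 J·s) / (2 × 4.744e-12 s)
ΔE_min = 1.111e-23 J = 69.373 μeV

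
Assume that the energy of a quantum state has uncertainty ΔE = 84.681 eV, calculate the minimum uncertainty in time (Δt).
3.886 as

Using the energy-time uncertainty principle:
ΔEΔt ≥ ℏ/2

The minimum uncertainty in time is:
Δt_min = ℏ/(2ΔE)
Δt_min = (1.055e-34 J·s) / (2 × 1.357e-17 J)
Δt_min = 3.886e-18 s = 3.886 as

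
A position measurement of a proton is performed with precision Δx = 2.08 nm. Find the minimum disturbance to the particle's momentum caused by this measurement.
2.535 × 10^-26 kg·m/s

The uncertainty principle implies that measuring position disturbs momentum:
ΔxΔp ≥ ℏ/2

When we measure position with precision Δx, we necessarily introduce a momentum uncertainty:
Δp ≥ ℏ/(2Δx)
Δp_min = (1.055e-34 J·s) / (2 × 2.080e-09 m)
Δp_min = 2.535e-26 kg·m/s

The more precisely we measure position, the greater the momentum disturbance.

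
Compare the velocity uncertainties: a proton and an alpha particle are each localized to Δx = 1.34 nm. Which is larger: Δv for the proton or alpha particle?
The proton has the larger minimum velocity uncertainty, by a ratio of 4.0.

For both particles, Δp_min = ℏ/(2Δx) = 3.935e-26 kg·m/s (same for both).

The velocity uncertainty is Δv = Δp/m:
- proton: Δv = 3.935e-26 / 1.673e-27 = 2.353e+01 m/s = 23.526 m/s
- alpha particle: Δv = 3.935e-26 / 6.645e-27 = 5.922e+00 m/s = 5.922 m/s

Ratio: 2.353e+01 / 5.922e+00 = 4.0

The lighter particle has larger velocity uncertainty because Δv ∝ 1/m.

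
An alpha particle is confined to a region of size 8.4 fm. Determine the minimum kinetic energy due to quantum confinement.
18.506 keV

Using the uncertainty principle:

1. Position uncertainty: Δx ≈ 8.400e-15 m
2. Minimum momentum uncertainty: Δp = ℏ/(2Δx) = 6.277e-21 kg·m/s
3. Minimum kinetic energy:
   KE = (Δp)²/(2m) = (6.277e-21)²/(2 × 6.645e-27 kg)
   KE = 2.965e-15 J = 18.506 keV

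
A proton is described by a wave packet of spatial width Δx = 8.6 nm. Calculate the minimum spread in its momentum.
6.131 × 10^-27 kg·m/s

For a wave packet, the spatial width Δx and momentum spread Δp are related by the uncertainty principle:
ΔxΔp ≥ ℏ/2

The minimum momentum spread is:
Δp_min = ℏ/(2Δx)
Δp_min = (1.055e-34 J·s) / (2 × 8.600e-09 m)
Δp_min = 6.131e-27 kg·m/s

A wave packet cannot have both a well-defined position and well-defined momentum.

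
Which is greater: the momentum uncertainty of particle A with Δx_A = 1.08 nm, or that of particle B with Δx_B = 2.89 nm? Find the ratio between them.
Particle A has the larger minimum momentum uncertainty, by a factor of 2.68.

For each particle, the minimum momentum uncertainty is Δp_min = ℏ/(2Δx):

Particle A: Δp_A = ℏ/(2×1.080e-09 m) = 4.882e-26 kg·m/s
Particle B: Δp_B = ℏ/(2×2.890e-09 m) = 1.825e-26 kg·m/s

Ratio: Δp_A/Δp_B = 2.68

Since Δp_min ∝ 1/Δx, the particle with smaller position uncertainty (A) has larger momentum uncertainty.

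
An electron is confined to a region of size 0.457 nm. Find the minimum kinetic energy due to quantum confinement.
45.607 meV

Using the uncertainty principle:

1. Position uncertainty: Δx ≈ 4.570e-10 m
2. Minimum momentum uncertainty: Δp = ℏ/(2Δx) = 1.154e-25 kg·m/s
3. Minimum kinetic energy:
   KE = (Δp)²/(2m) = (1.154e-25)²/(2 × 9.109e-31 kg)
   KE = 7.307e-21 J = 45.607 meV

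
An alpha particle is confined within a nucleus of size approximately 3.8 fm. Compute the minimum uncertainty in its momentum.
1.388 × 10^-20 kg·m/s

Using the Heisenberg uncertainty principle:
ΔxΔp ≥ ℏ/2

With Δx ≈ L = 3.800e-15 m (the confinement size):
Δp_min = ℏ/(2Δx)
Δp_min = (1.055e-34 J·s) / (2 × 3.800e-15 m)
Δp_min = 1.388e-20 kg·m/s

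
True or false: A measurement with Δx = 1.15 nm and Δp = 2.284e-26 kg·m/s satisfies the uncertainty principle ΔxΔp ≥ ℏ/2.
No, it violates the uncertainty principle (impossible measurement).

Calculate the product ΔxΔp:
ΔxΔp = (1.150e-09 m) × (2.284e-26 kg·m/s)
ΔxΔp = 2.627e-35 J·s

Compare to the minimum allowed value ℏ/2:
ℏ/2 = 5.273e-35 J·s

Since ΔxΔp = 2.627e-35 J·s < 5.273e-35 J·s = ℏ/2,
the measurement violates the uncertainty principle.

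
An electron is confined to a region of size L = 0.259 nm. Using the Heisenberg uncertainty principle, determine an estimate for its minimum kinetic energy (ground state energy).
141.992 meV

Using the uncertainty principle to estimate ground state energy:

1. The position uncertainty is approximately the confinement size:
   Δx ≈ L = 2.590e-10 m

2. From ΔxΔp ≥ ℏ/2, the minimum momentum uncertainty is:
   Δp ≈ ℏ/(2L) = 2.036e-25 kg·m/s

3. The kinetic energy is approximately:
   KE ≈ (Δp)²/(2m) = (2.036e-25)²/(2 × 9.109e-31 kg)
   KE ≈ 2.275e-20 J = 141.992 meV

This is an order-of-magnitude estimate of the ground state energy.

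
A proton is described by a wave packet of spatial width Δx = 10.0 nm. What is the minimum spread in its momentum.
5.273 × 10^-27 kg·m/s

For a wave packet, the spatial width Δx and momentum spread Δp are related by the uncertainty principle:
ΔxΔp ≥ ℏ/2

The minimum momentum spread is:
Δp_min = ℏ/(2Δx)
Δp_min = (1.055e-34 J·s) / (2 × 1.000e-08 m)
Δp_min = 5.273e-27 kg·m/s

A wave packet cannot have both a well-defined position and well-defined momentum.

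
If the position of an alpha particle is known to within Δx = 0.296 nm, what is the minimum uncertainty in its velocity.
26.809 m/s

Using the Heisenberg uncertainty principle and Δp = mΔv:
ΔxΔp ≥ ℏ/2
Δx(mΔv) ≥ ℏ/2

The minimum uncertainty in velocity is:
Δv_min = ℏ/(2mΔx)
Δv_min = (1.055e-34 J·s) / (2 × 6.645e-27 kg × 2.960e-10 m)
Δv_min = 2.681e+01 m/s = 26.809 m/s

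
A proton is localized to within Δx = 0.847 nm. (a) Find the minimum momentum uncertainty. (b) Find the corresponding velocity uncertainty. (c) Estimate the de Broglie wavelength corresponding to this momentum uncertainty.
(a) Δp_min = 6.225 × 10^-26 kg·m/s
(b) Δv_min = 37.219 m/s
(c) λ_dB = 10.644 nm

Step-by-step:

(a) From the uncertainty principle:
Δp_min = ℏ/(2Δx) = (1.055e-34 J·s)/(2 × 8.470e-10 m) = 6.225e-26 kg·m/s

(b) The velocity uncertainty:
Δv = Δp/m = (6.225e-26 kg·m/s)/(1.673e-27 kg) = 3.722e+01 m/s = 37.219 m/s

(c) The de Broglie wavelength for this momentum:
λ = h/p = (6.626e-34 J·s)/(6.225e-26 kg·m/s) = 1.064e-08 m = 10.644 nm

Note: The de Broglie wavelength is comparable to the localization size, as expected from wave-particle duality.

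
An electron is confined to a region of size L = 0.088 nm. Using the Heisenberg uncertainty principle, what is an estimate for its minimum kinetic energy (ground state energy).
1.230 eV

Using the uncertainty principle to estimate ground state energy:

1. The position uncertainty is approximately the confinement size:
   Δx ≈ L = 8.800e-11 m

2. From ΔxΔp ≥ ℏ/2, the minimum momentum uncertainty is:
   Δp ≈ ℏ/(2L) = 5.992e-25 kg·m/s

3. The kinetic energy is approximately:
   KE ≈ (Δp)²/(2m) = (5.992e-25)²/(2 × 9.109e-31 kg)
   KE ≈ 1.971e-19 J = 1.230 eV

This is an order-of-magnitude estimate of the ground state energy.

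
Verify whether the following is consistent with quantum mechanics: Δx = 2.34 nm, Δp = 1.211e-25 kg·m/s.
Yes, it satisfies the uncertainty principle.

Calculate the product ΔxΔp:
ΔxΔp = (2.340e-09 m) × (1.211e-25 kg·m/s)
ΔxΔp = 2.834e-34 J·s

Compare to the minimum allowed value ℏ/2:
ℏ/2 = 5.273e-35 J·s

Since ΔxΔp = 2.834e-34 J·s ≥ 5.273e-35 J·s = ℏ/2,
the measurement satisfies the uncertainty principle.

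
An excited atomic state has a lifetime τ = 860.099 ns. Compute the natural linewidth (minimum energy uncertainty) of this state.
382.637 peV

Using the energy-time uncertainty principle:
ΔEΔt ≥ ℏ/2

The lifetime τ represents the time uncertainty Δt.
The natural linewidth (minimum energy uncertainty) is:

ΔE = ℏ/(2τ)
ΔE = (1.055e-34 J·s) / (2 × 8.601e-07 s)
ΔE = 6.131e-29 J = 382.637 peV

This natural linewidth limits the precision of spectroscopic measurements.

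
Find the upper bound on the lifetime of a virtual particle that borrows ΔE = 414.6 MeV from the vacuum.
7.938 × 10^-25 s

Using the energy-time uncertainty principle:
ΔEΔt ≥ ℏ/2

For a virtual particle borrowing energy ΔE, the maximum lifetime is:
Δt_max = ℏ/(2ΔE)

Converting energy:
ΔE = 414.6 MeV = 6.643e-11 J

Δt_max = (1.055e-34 J·s) / (2 × 6.643e-11 J)
Δt_max = 7.938e-25 s = 7.938 × 10^-25 s

Virtual particles with higher borrowed energy exist for shorter times.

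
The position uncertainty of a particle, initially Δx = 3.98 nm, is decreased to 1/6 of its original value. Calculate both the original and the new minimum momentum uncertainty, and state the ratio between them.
Original Δp_min = 1.325 × 10^-26 kg·m/s; new Δp'_min = 7.949 × 10^-26 kg·m/s; ratio Δp'_min/Δp_min = 6.

From the uncertainty principle ΔxΔp ≥ ℏ/2, the minimum momentum uncertainty is Δp_min = ℏ/(2Δx).

Original (Δx = 3.98 nm = 3.980e-09 m):
Δp_min = (1.055e-34 J·s)/(2 × 3.980e-09 m) = 1.325e-26 kg·m/s

When Δx → (1/6)Δx:
Δp'_min = ℏ/(2 × (1/6)Δx) = 6 × ℏ/(2Δx) = 6 × Δp_min
Δp'_min = 6 × 1.325e-26 kg·m/s = 7.949e-26 kg·m/s

Since Δp_min ∝ 1/Δx, when Δx is decreased to 1/6 of its original value, Δp_min increases to 6 times its original value.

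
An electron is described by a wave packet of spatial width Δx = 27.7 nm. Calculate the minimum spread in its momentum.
1.904 × 10^-27 kg·m/s

For a wave packet, the spatial width Δx and momentum spread Δp are related by the uncertainty principle:
ΔxΔp ≥ ℏ/2

The minimum momentum spread is:
Δp_min = ℏ/(2Δx)
Δp_min = (1.055e-34 J·s) / (2 × 2.770e-08 m)
Δp_min = 1.904e-27 kg·m/s

A wave packet cannot have both a well-defined position and well-defined momentum.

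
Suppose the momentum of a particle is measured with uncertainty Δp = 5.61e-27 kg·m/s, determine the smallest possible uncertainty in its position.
9.399 nm

Using the Heisenberg uncertainty principle:
ΔxΔp ≥ ℏ/2

The minimum uncertainty in position is:
Δx_min = ℏ/(2Δp)
Δx_min = (1.055e-34 J·s) / (2 × 5.610e-27 kg·m/s)
Δx_min = 9.399e-09 m = 9.399 nm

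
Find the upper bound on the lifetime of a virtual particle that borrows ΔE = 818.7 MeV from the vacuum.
4.020 × 10^-25 s

Using the energy-time uncertainty principle:
ΔEΔt ≥ ℏ/2

For a virtual particle borrowing energy ΔE, the maximum lifetime is:
Δt_max = ℏ/(2ΔE)

Converting energy:
ΔE = 818.7 MeV = 1.312e-10 J

Δt_max = (1.055e-34 J·s) / (2 × 1.312e-10 J)
Δt_max = 4.020e-25 s = 4.020 × 10^-25 s

Virtual particles with higher borrowed energy exist for shorter times.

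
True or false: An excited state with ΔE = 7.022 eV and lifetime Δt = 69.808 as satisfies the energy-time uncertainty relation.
Yes, it satisfies the uncertainty relation.

Calculate the product ΔEΔt:
ΔE = 7.022 eV = 1.125e-18 J
ΔEΔt = (1.125e-18 J) × (6.981e-17 s)
ΔEΔt = 7.854e-35 J·s

Compare to the minimum allowed value ℏ/2:
ℏ/2 = 5.273e-35 J·s

Since ΔEΔt = 7.854e-35 J·s ≥ 5.273e-35 J·s = ℏ/2,
this satisfies the uncertainty relation.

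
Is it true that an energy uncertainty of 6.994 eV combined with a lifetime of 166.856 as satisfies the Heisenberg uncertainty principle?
Yes, it satisfies the uncertainty relation.

Calculate the product ΔEΔt:
ΔE = 6.994 eV = 1.121e-18 J
ΔEΔt = (1.121e-18 J) × (1.669e-16 s)
ΔEΔt = 1.870e-34 J·s

Compare to the minimum allowed value ℏ/2:
ℏ/2 = 5.273e-35 J·s

Since ΔEΔt = 1.870e-34 J·s ≥ 5.273e-35 J·s = ℏ/2,
this satisfies the uncertainty relation.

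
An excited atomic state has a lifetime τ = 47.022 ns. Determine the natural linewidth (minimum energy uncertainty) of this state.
6.999 neV

Using the energy-time uncertainty principle:
ΔEΔt ≥ ℏ/2

The lifetime τ represents the time uncertainty Δt.
The natural linewidth (minimum energy uncertainty) is:

ΔE = ℏ/(2τ)
ΔE = (1.055e-34 J·s) / (2 × 4.702e-08 s)
ΔE = 1.121e-27 J = 6.999 neV

This natural linewidth limits the precision of spectroscopic measurements.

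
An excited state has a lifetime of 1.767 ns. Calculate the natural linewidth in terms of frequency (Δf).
45.035 MHz

Using the energy-time uncertainty principle and E = hf:
ΔEΔt ≥ ℏ/2
hΔf·Δt ≥ ℏ/2

The minimum frequency uncertainty is:
Δf = ℏ/(2hτ) = 1/(4πτ)
Δf = 1/(4π × 1.767e-09 s)
Δf = 4.504e+07 Hz = 45.035 MHz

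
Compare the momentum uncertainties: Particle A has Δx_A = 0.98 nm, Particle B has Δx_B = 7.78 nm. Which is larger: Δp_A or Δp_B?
Particle A has the larger minimum momentum uncertainty, by a factor of 7.94.

For each particle, the minimum momentum uncertainty is Δp_min = ℏ/(2Δx):

Particle A: Δp_A = ℏ/(2×9.800e-10 m) = 5.380e-26 kg·m/s
Particle B: Δp_B = ℏ/(2×7.780e-09 m) = 6.777e-27 kg·m/s

Ratio: Δp_A/Δp_B = 7.94

Since Δp_min ∝ 1/Δx, the particle with smaller position uncertainty (A) has larger momentum uncertainty.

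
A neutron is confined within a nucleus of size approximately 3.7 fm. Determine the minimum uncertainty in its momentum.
1.425 × 10^-20 kg·m/s

Using the Heisenberg uncertainty principle:
ΔxΔp ≥ ℏ/2

With Δx ≈ L = 3.700e-15 m (the confinement size):
Δp_min = ℏ/(2Δx)
Δp_min = (1.055e-34 J·s) / (2 × 3.700e-15 m)
Δp_min = 1.425e-20 kg·m/s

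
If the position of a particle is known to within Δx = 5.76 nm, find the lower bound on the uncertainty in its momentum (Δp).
9.154 × 10^-27 kg·m/s

Using the Heisenberg uncertainty principle:
ΔxΔp ≥ ℏ/2

The minimum uncertainty in momentum is:
Δp_min = ℏ/(2Δx)
Δp_min = (1.055e-34 J·s) / (2 × 5.760e-09 m)
Δp_min = 9.154e-27 kg·m/s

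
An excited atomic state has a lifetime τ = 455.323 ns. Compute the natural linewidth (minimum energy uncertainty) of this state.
722.797 peV

Using the energy-time uncertainty principle:
ΔEΔt ≥ ℏ/2

The lifetime τ represents the time uncertainty Δt.
The natural linewidth (minimum energy uncertainty) is:

ΔE = ℏ/(2τ)
ΔE = (1.055e-34 J·s) / (2 × 4.553e-07 s)
ΔE = 1.158e-28 J = 722.797 peV

This natural linewidth limits the precision of spectroscopic measurements.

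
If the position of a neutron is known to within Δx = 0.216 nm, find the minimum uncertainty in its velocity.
145.746 m/s

Using the Heisenberg uncertainty principle and Δp = mΔv:
ΔxΔp ≥ ℏ/2
Δx(mΔv) ≥ ℏ/2

The minimum uncertainty in velocity is:
Δv_min = ℏ/(2mΔx)
Δv_min = (1.055e-34 J·s) / (2 × 1.675e-27 kg × 2.160e-10 m)
Δv_min = 1.457e+02 m/s = 145.746 m/s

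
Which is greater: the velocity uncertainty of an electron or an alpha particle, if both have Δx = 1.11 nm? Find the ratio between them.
The electron has the larger minimum velocity uncertainty, by a ratio of 7294.3.

For both particles, Δp_min = ℏ/(2Δx) = 4.750e-26 kg·m/s (same for both).

The velocity uncertainty is Δv = Δp/m:
- electron: Δv = 4.750e-26 / 9.109e-31 = 5.215e+04 m/s = 52.148 km/s
- alpha particle: Δv = 4.750e-26 / 6.645e-27 = 7.149e+00 m/s = 7.149 m/s

Ratio: 5.215e+04 / 7.149e+00 = 7294.3

The lighter particle has larger velocity uncertainty because Δv ∝ 1/m.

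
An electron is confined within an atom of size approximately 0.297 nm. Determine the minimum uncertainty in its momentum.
1.775 × 10^-25 kg·m/s

Using the Heisenberg uncertainty principle:
ΔxΔp ≥ ℏ/2

With Δx ≈ L = 2.970e-10 m (the confinement size):
Δp_min = ℏ/(2Δx)
Δp_min = (1.055e-34 J·s) / (2 × 2.970e-10 m)
Δp_min = 1.775e-25 kg·m/s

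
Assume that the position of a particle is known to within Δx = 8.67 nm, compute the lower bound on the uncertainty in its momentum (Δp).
6.082 × 10^-27 kg·m/s

Using the Heisenberg uncertainty principle:
ΔxΔp ≥ ℏ/2

The minimum uncertainty in momentum is:
Δp_min = ℏ/(2Δx)
Δp_min = (1.055e-34 J·s) / (2 × 8.670e-09 m)
Δp_min = 6.082e-27 kg·m/s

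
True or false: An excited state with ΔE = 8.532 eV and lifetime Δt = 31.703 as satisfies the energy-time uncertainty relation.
No, it violates the uncertainty relation.

Calculate the product ΔEΔt:
ΔE = 8.532 eV = 1.367e-18 J
ΔEΔt = (1.367e-18 J) × (3.170e-17 s)
ΔEΔt = 4.334e-35 J·s

Compare to the minimum allowed value ℏ/2:
ℏ/2 = 5.273e-35 J·s

Since ΔEΔt = 4.334e-35 J·s < 5.273e-35 J·s = ℏ/2,
this violates the uncertainty relation.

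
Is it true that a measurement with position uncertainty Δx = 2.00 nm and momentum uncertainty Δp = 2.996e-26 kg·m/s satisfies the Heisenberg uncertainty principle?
Yes, it satisfies the uncertainty principle.

Calculate the product ΔxΔp:
ΔxΔp = (2.000e-09 m) × (2.996e-26 kg·m/s)
ΔxΔp = 5.992e-35 J·s

Compare to the minimum allowed value ℏ/2:
ℏ/2 = 5.273e-35 J·s

Since ΔxΔp = 5.992e-35 J·s ≥ 5.273e-35 J·s = ℏ/2,
the measurement satisfies the uncertainty principle.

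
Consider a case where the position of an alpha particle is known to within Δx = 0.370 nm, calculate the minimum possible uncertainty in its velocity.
21.447 m/s

Using the Heisenberg uncertainty principle and Δp = mΔv:
ΔxΔp ≥ ℏ/2
Δx(mΔv) ≥ ℏ/2

The minimum uncertainty in velocity is:
Δv_min = ℏ/(2mΔx)
Δv_min = (1.055e-34 J·s) / (2 × 6.645e-27 kg × 3.700e-10 m)
Δv_min = 2.145e+01 m/s = 21.447 m/s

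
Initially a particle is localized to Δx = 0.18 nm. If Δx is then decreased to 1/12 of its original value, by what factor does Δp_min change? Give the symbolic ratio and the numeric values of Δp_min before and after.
Original Δp_min = 2.929 × 10^-25 kg·m/s; new Δp'_min = 3.515 × 10^-24 kg·m/s; ratio Δp'_min/Δp_min = 12.

From the uncertainty principle ΔxΔp ≥ ℏ/2, the minimum momentum uncertainty is Δp_min = ℏ/(2Δx).

Original (Δx = 0.18 nm = 1.800e-10 m):
Δp_min = (1.055e-34 J·s)/(2 × 1.800e-10 m) = 2.929e-25 kg·m/s

When Δx → (1/12)Δx:
Δp'_min = ℏ/(2 × (1/12)Δx) = 12 × ℏ/(2Δx) = 12 × Δp_min
Δp'_min = 12 × 2.929e-25 kg·m/s = 3.515e-24 kg·m/s

Since Δp_min ∝ 1/Δx, when Δx is decreased to 1/12 of its original value, Δp_min increases to 12 times its original value.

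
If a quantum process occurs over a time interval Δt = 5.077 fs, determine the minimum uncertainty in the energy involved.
64.823 meV

Using the energy-time uncertainty principle:
ΔEΔt ≥ ℏ/2

The minimum uncertainty in energy is:
ΔE_min = ℏ/(2Δt)
ΔE_min = (1.055e-34 J·s) / (2 × 5.077e-15 s)
ΔE_min = 1.039e-20 J = 64.823 meV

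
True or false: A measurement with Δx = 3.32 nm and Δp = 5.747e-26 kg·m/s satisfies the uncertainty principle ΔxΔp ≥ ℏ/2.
Yes, it satisfies the uncertainty principle.

Calculate the product ΔxΔp:
ΔxΔp = (3.320e-09 m) × (5.747e-26 kg·m/s)
ΔxΔp = 1.908e-34 J·s

Compare to the minimum allowed value ℏ/2:
ℏ/2 = 5.273e-35 J·s

Since ΔxΔp = 1.908e-34 J·s ≥ 5.273e-35 J·s = ℏ/2,
the measurement satisfies the uncertainty principle.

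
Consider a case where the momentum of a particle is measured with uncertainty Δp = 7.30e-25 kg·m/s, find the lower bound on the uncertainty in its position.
72.231 pm

Using the Heisenberg uncertainty principle:
ΔxΔp ≥ ℏ/2

The minimum uncertainty in position is:
Δx_min = ℏ/(2Δp)
Δx_min = (1.055e-34 J·s) / (2 × 7.300e-25 kg·m/s)
Δx_min = 7.223e-11 m = 72.231 pm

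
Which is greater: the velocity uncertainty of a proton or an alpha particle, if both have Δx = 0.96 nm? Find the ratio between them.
The proton has the larger minimum velocity uncertainty, by a ratio of 4.0.

For both particles, Δp_min = ℏ/(2Δx) = 5.493e-26 kg·m/s (same for both).

The velocity uncertainty is Δv = Δp/m:
- proton: Δv = 5.493e-26 / 1.673e-27 = 3.284e+01 m/s = 32.838 m/s
- alpha particle: Δv = 5.493e-26 / 6.645e-27 = 8.266e+00 m/s = 8.266 m/s

Ratio: 3.284e+01 / 8.266e+00 = 4.0

The lighter particle has larger velocity uncertainty because Δv ∝ 1/m.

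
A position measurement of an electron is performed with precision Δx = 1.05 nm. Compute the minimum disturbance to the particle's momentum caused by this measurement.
5.022 × 10^-26 kg·m/s

The uncertainty principle implies that measuring position disturbs momentum:
ΔxΔp ≥ ℏ/2

When we measure position with precision Δx, we necessarily introduce a momentum uncertainty:
Δp ≥ ℏ/(2Δx)
Δp_min = (1.055e-34 J·s) / (2 × 1.050e-09 m)
Δp_min = 5.022e-26 kg·m/s

The more precisely we measure position, the greater the momentum disturbance.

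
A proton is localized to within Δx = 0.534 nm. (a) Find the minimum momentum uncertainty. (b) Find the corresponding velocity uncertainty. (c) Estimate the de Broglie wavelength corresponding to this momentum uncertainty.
(a) Δp_min = 9.874 × 10^-26 kg·m/s
(b) Δv_min = 59.035 m/s
(c) λ_dB = 6.710 nm

Step-by-step:

(a) From the uncertainty principle:
Δp_min = ℏ/(2Δx) = (1.055e-34 J·s)/(2 × 5.340e-10 m) = 9.874e-26 kg·m/s

(b) The velocity uncertainty:
Δv = Δp/m = (9.874e-26 kg·m/s)/(1.673e-27 kg) = 5.903e+01 m/s = 59.035 m/s

(c) The de Broglie wavelength for this momentum:
λ = h/p = (6.626e-34 J·s)/(9.874e-26 kg·m/s) = 6.710e-09 m = 6.710 nm

Note: The de Broglie wavelength is comparable to the localization size, as expected from wave-particle duality.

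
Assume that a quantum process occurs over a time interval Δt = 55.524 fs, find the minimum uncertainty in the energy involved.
5.927 meV

Using the energy-time uncertainty principle:
ΔEΔt ≥ ℏ/2

The minimum uncertainty in energy is:
ΔE_min = ℏ/(2Δt)
ΔE_min = (1.055e-34 J·s) / (2 × 5.552e-14 s)
ΔE_min = 9.497e-22 J = 5.927 meV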